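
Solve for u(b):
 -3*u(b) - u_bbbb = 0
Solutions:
 u(b) = (C1*sin(sqrt(2)*3^(1/4)*b/2) + C2*cos(sqrt(2)*3^(1/4)*b/2))*exp(-sqrt(2)*3^(1/4)*b/2) + (C3*sin(sqrt(2)*3^(1/4)*b/2) + C4*cos(sqrt(2)*3^(1/4)*b/2))*exp(sqrt(2)*3^(1/4)*b/2)


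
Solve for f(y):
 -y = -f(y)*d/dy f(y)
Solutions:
 f(y) = -sqrt(C1 + y^2)
 f(y) = sqrt(C1 + y^2)


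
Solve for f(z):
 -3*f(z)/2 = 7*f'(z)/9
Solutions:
 f(z) = C1*exp(-27*z/14)


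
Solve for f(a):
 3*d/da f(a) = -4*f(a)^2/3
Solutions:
 f(a) = 9/(C1 + 4*a)


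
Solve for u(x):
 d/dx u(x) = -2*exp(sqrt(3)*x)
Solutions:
 u(x) = C1 - 2*sqrt(3)*exp(sqrt(3)*x)/3


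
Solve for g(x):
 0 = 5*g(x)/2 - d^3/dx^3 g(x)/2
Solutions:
 g(x) = C3*exp(5^(1/3)*x) + (C1*sin(sqrt(3)*5^(1/3)*x/2) + C2*cos(sqrt(3)*5^(1/3)*x/2))*exp(-5^(1/3)*x/2)


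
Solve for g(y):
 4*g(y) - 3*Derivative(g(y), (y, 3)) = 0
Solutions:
 g(y) = C3*exp(6^(2/3)*y/3) + (C1*sin(2^(2/3)*3^(1/6)*y/2) + C2*cos(2^(2/3)*3^(1/6)*y/2))*exp(-6^(2/3)*y/6)


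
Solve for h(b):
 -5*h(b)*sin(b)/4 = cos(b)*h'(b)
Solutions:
 h(b) = C1*cos(b)^(5/4)


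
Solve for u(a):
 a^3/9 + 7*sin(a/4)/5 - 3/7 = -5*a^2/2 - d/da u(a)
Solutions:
 u(a) = C1 - a^4/36 - 5*a^3/6 + 3*a/7 + 28*cos(a/4)/5


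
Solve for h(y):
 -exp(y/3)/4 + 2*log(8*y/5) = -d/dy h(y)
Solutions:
 h(y) = C1 - 2*y*log(y) + 2*y*(-3*log(2) + 1 + log(5)) + 3*exp(y/3)/4


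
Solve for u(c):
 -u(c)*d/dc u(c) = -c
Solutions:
 u(c) = -sqrt(C1 + c^2)
 u(c) = sqrt(C1 + c^2)


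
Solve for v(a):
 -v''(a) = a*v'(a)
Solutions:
 v(a) = C1 + C2*erf(sqrt(2)*a/2)


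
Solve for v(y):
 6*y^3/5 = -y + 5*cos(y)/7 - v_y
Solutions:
 v(y) = C1 - 3*y^4/10 - y^2/2 + 5*sin(y)/7


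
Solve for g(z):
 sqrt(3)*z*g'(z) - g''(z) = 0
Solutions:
 g(z) = C1 + C2*erfi(sqrt(2)*3^(1/4)*z/2)


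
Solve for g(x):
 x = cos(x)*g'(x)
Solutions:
 g(x) = C1 + Integral(x/cos(x), x)


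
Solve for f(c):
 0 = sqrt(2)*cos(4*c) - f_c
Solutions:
 f(c) = C1 + sqrt(2)*sin(4*c)/4


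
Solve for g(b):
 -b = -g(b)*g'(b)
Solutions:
 g(b) = -sqrt(C1 + b^2)
 g(b) = sqrt(C1 + b^2)


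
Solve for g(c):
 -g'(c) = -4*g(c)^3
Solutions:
 g(c) = -sqrt(2)*sqrt(-1/(C1 + 4*c))/2
 g(c) = sqrt(2)*sqrt(-1/(C1 + 4*c))/2


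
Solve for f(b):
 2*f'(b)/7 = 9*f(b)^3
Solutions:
 f(b) = -sqrt(-1/(C1 + 63*b))
 f(b) = sqrt(-1/(C1 + 63*b))


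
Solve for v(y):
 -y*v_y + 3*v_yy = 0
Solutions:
 v(y) = C1 + C2*erfi(sqrt(6)*y/6)


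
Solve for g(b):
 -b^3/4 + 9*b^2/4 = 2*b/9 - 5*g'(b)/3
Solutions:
 g(b) = C1 + 3*b^4/80 - 9*b^3/20 + b^2/15


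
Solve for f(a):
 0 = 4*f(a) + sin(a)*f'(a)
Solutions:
 f(a) = C1*(cos(a)^2 + 2*cos(a) + 1)/(cos(a)^2 - 2*cos(a) + 1)


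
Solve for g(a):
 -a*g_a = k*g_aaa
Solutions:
 g(a) = C1 + Integral(C2*airyai(a*(-1/k)^(1/3)) + C3*airybi(a*(-1/k)^(1/3)), a)


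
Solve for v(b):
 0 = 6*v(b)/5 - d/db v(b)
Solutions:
 v(b) = C1*exp(6*b/5)


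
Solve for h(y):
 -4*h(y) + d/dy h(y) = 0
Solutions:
 h(y) = C1*exp(4*y)


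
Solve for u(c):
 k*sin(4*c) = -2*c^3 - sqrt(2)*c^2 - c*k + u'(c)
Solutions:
 u(c) = C1 + c^4/2 + sqrt(2)*c^3/3 + c^2*k/2 - k*cos(4*c)/4


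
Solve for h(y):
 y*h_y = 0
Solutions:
 h(y) = C1


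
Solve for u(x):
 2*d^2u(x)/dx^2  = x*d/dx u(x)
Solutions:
 u(x) = C1 + C2*erfi(x/2)


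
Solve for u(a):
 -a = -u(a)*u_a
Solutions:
 u(a) = -sqrt(C1 + a^2)
 u(a) = sqrt(C1 + a^2)


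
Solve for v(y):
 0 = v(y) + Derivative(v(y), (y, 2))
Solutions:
 v(y) = C1*sin(y) + C2*cos(y)


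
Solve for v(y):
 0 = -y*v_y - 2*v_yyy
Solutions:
 v(y) = C1 + Integral(C2*airyai(-2^(2/3)*y/2) + C3*airybi(-2^(2/3)*y/2), y)


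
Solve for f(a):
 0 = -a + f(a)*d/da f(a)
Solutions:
 f(a) = -sqrt(C1 + a^2)
 f(a) = sqrt(C1 + a^2)


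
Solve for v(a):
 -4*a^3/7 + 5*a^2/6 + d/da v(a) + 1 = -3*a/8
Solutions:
 v(a) = C1 + a^4/7 - 5*a^3/18 - 3*a^2/16 - a


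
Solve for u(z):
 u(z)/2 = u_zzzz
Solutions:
 u(z) = C1*exp(-2^(3/4)*z/2) + C2*exp(2^(3/4)*z/2) + C3*sin(2^(3/4)*z/2) + C4*cos(2^(3/4)*z/2)


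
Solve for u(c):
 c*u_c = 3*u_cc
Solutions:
 u(c) = C1 + C2*erfi(sqrt(6)*c/6)


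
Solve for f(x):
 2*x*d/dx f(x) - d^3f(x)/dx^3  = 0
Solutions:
 f(x) = C1 + Integral(C2*airyai(2^(1/3)*x) + C3*airybi(2^(1/3)*x), x)


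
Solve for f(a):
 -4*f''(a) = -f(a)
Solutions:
 f(a) = C1*exp(-a/2) + C2*exp(a/2)


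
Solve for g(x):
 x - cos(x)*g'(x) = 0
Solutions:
 g(x) = C1 + Integral(x/cos(x), x)


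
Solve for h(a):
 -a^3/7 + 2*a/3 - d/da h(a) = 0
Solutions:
 h(a) = C1 - a^4/28 + a^2/3


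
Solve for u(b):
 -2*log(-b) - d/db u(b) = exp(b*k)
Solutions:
 u(b) = C1 - 2*b*log(-b) + 2*b + Piecewise((-exp(b*k)/k, Ne(k, 0)), (-b, True))


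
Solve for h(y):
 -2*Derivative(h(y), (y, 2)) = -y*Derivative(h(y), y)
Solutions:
 h(y) = C1 + C2*erfi(y/2)


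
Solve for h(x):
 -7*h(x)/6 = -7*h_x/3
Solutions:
 h(x) = C1*exp(x/2)


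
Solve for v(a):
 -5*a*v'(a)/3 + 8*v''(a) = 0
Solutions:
 v(a) = C1 + C2*erfi(sqrt(15)*a/12)


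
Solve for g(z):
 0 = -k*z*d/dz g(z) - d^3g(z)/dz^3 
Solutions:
 g(z) = C1 + Integral(C2*airyai(z*(-k)^(1/3)) + C3*airybi(z*(-k)^(1/3)), z)


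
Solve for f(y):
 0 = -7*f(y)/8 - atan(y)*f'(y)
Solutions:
 f(y) = C1*exp(-7*Integral(1/atan(y), y)/8)


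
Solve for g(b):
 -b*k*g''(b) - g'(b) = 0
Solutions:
 g(b) = C1 + b^(((re(k) - 1)*re(k) + im(k)^2)/(re(k)^2 + im(k)^2))*(C2*sin(log(b)*Abs(im(k))/(re(k)^2 + im(k)^2)) + C3*cos(log(b)*im(k)/(re(k)^2 + im(k)^2)))


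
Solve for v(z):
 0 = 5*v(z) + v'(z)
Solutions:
 v(z) = C1*exp(-5*z)


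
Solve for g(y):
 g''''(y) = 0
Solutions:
 g(y) = C1 + C2*y + C3*y^2 + C4*y^3


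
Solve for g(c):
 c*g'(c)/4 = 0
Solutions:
 g(c) = C1


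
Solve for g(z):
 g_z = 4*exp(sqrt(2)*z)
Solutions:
 g(z) = C1 + 2*sqrt(2)*exp(sqrt(2)*z)


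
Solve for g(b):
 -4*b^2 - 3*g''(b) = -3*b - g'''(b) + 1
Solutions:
 g(b) = C1 + C2*b + C3*exp(3*b) - b^4/9 + b^3/54 - 4*b^2/27


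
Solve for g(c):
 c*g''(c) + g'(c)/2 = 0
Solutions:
 g(c) = C1 + C2*sqrt(c)


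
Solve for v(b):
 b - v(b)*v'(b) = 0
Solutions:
 v(b) = -sqrt(C1 + b^2)
 v(b) = sqrt(C1 + b^2)


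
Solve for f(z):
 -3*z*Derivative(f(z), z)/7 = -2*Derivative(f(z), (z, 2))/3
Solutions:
 f(z) = C1 + C2*erfi(3*sqrt(7)*z/14)


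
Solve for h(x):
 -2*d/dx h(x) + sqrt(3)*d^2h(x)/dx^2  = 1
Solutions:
 h(x) = C1 + C2*exp(2*sqrt(3)*x/3) - x/2


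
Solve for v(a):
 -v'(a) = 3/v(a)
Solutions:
 v(a) = -sqrt(C1 - 6*a)
 v(a) = sqrt(C1 - 6*a)


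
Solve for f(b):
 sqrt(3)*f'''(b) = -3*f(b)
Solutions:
 f(b) = C3*exp(-3^(1/6)*b) + (C1*sin(3^(2/3)*b/2) + C2*cos(3^(2/3)*b/2))*exp(3^(1/6)*b/2)


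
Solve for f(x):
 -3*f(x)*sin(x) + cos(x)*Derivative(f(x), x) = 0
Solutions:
 f(x) = C1/cos(x)^3


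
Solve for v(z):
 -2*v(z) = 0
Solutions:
 v(z) = 0


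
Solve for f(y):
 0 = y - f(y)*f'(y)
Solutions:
 f(y) = -sqrt(C1 + y^2)
 f(y) = sqrt(C1 + y^2)


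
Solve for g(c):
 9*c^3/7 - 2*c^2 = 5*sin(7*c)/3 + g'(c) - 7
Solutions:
 g(c) = C1 + 9*c^4/28 - 2*c^3/3 + 7*c + 5*cos(7*c)/21


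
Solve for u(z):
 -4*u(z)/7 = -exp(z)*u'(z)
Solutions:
 u(z) = C1*exp(-4*exp(-z)/7)


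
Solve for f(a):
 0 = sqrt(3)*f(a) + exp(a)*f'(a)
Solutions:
 f(a) = C1*exp(sqrt(3)*exp(-a))


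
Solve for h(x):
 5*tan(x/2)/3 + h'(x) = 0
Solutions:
 h(x) = C1 + 10*log(cos(x/2))/3


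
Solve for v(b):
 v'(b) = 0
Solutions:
 v(b) = C1


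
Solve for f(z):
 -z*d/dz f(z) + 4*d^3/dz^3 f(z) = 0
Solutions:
 f(z) = C1 + Integral(C2*airyai(2^(1/3)*z/2) + C3*airybi(2^(1/3)*z/2), z)


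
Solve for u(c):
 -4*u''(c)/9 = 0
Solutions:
 u(c) = C1 + C2*c


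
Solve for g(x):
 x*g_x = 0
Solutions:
 g(x) = C1


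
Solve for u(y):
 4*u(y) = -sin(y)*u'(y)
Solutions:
 u(y) = C1*(cos(y)^2 + 2*cos(y) + 1)/(cos(y)^2 - 2*cos(y) + 1)


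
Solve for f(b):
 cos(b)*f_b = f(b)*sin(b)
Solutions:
 f(b) = C1/cos(b)


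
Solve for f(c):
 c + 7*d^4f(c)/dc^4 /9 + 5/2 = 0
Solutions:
 f(c) = C1 + C2*c + C3*c^2 + C4*c^3 - 3*c^5/280 - 15*c^4/112


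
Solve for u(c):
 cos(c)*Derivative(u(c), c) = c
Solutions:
 u(c) = C1 + Integral(c/cos(c), c)


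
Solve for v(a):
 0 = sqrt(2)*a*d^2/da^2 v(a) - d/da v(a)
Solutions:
 v(a) = C1 + C2*a^(sqrt(2)/2 + 1)


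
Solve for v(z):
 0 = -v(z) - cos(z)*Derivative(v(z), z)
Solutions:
 v(z) = C1*sqrt(sin(z) - 1)/sqrt(sin(z) + 1)


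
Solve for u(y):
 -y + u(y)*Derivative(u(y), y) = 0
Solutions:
 u(y) = -sqrt(C1 + y^2)
 u(y) = sqrt(C1 + y^2)


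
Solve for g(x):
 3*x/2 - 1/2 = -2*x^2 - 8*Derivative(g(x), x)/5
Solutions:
 g(x) = C1 - 5*x^3/12 - 15*x^2/32 + 5*x/16


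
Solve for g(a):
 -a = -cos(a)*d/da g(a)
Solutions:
 g(a) = C1 + Integral(a/cos(a), a)


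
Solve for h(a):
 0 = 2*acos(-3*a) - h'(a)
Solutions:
 h(a) = C1 + 2*a*acos(-3*a) + 2*sqrt(1 - 9*a^2)/3


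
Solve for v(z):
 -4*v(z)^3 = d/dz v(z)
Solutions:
 v(z) = -sqrt(2)*sqrt(-1/(C1 - 4*z))/2
 v(z) = sqrt(2)*sqrt(-1/(C1 - 4*z))/2


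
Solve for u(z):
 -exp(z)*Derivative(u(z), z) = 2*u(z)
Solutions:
 u(z) = C1*exp(2*exp(-z))


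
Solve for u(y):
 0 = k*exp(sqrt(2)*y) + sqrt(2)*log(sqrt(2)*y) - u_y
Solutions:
 u(y) = C1 + sqrt(2)*k*exp(sqrt(2)*y)/2 + sqrt(2)*y*log(y) + sqrt(2)*y*(-1 + log(2)/2)


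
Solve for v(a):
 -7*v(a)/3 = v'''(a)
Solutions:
 v(a) = C3*exp(-3^(2/3)*7^(1/3)*a/3) + (C1*sin(3^(1/6)*7^(1/3)*a/2) + C2*cos(3^(1/6)*7^(1/3)*a/2))*exp(3^(2/3)*7^(1/3)*a/6)


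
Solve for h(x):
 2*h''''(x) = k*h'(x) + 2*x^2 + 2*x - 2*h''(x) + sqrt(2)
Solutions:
 h(x) = C1 + C2*exp(x*(6^(1/3)*(-9*k + 2*sqrt(3)*sqrt(27*k^2/4 + 4))^(1/3)/12 - 2^(1/3)*3^(5/6)*I*(-9*k + 2*sqrt(3)*sqrt(27*k^2/4 + 4))^(1/3)/12 + 4/((-6^(1/3) + 2^(1/3)*3^(5/6)*I)*(-9*k + 2*sqrt(3)*sqrt(27*k^2/4 + 4))^(1/3)))) + C3*exp(x*(6^(1/3)*(-9*k + 2*sqrt(3)*sqrt(27*k^2/4 + 4))^(1/3)/12 + 2^(1/3)*3^(5/6)*I*(-9*k + 2*sqrt(3)*sqrt(27*k^2/4 + 4))^(1/3)/12 - 4/((6^(1/3) + 2^(1/3)*3^(5/6)*I)*(-9*k + 2*sqrt(3)*sqrt(27*k^2/4 + 4))^(1/3)))) + C4*exp(6^(1/3)*x*(-(-9*k + 2*sqrt(3)*sqrt(27*k^2/4 + 4))^(1/3) + 2*6^(1/3)/(-9*k + 2*sqrt(3)*sqrt(27*k^2/4 + 4))^(1/3))/6) - 2*x^3/(3*k) - x^2/k - sqrt(2)*x/k - 4*x^2/k^2 - 4*x/k^2 - 16*x/k^3


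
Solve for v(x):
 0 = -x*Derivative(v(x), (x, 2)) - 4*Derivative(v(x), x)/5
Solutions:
 v(x) = C1 + C2*x^(1/5)


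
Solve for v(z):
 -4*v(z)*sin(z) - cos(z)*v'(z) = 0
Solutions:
 v(z) = C1*cos(z)^4


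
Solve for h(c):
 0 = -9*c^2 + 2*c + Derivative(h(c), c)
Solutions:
 h(c) = C1 + 3*c^3 - c^2


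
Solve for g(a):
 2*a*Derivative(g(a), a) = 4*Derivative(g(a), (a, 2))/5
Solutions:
 g(a) = C1 + C2*erfi(sqrt(5)*a/2)


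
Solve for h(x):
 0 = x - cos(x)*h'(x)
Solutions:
 h(x) = C1 + Integral(x/cos(x), x)


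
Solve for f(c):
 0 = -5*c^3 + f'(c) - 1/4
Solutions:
 f(c) = C1 + 5*c^4/4 + c/4


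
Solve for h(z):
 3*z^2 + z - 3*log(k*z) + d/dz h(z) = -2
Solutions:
 h(z) = C1 - z^3 - z^2/2 + 3*z*log(k*z) - 5*z


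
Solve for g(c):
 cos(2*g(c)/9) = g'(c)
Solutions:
 -c - 9*log(sin(2*g(c)/9) - 1)/4 + 9*log(sin(2*g(c)/9) + 1)/4 = C1


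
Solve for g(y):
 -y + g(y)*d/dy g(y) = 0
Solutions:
 g(y) = -sqrt(C1 + y^2)
 g(y) = sqrt(C1 + y^2)


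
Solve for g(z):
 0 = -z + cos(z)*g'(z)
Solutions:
 g(z) = C1 + Integral(z/cos(z), z)


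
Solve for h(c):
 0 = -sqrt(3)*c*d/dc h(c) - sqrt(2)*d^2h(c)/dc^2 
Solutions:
 h(c) = C1 + C2*erf(6^(1/4)*c/2)


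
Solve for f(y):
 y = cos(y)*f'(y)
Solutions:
 f(y) = C1 + Integral(y/cos(y), y)


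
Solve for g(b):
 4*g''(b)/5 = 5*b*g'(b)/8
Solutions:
 g(b) = C1 + C2*erfi(5*b/8)


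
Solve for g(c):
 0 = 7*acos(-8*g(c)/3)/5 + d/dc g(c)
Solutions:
 Integral(1/acos(-8*_y/3), (_y, g(c))) = C1 - 7*c/5


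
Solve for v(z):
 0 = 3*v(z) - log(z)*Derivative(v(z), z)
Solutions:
 v(z) = C1*exp(3*li(z))


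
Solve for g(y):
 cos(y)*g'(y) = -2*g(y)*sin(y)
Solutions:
 g(y) = C1*cos(y)^2


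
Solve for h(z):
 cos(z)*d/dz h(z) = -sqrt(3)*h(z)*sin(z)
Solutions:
 h(z) = C1*cos(z)^(sqrt(3))


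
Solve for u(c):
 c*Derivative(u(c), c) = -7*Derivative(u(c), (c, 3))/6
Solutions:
 u(c) = C1 + Integral(C2*airyai(-6^(1/3)*7^(2/3)*c/7) + C3*airybi(-6^(1/3)*7^(2/3)*c/7), c)


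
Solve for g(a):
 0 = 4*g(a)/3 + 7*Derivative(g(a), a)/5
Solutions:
 g(a) = C1*exp(-20*a/21)


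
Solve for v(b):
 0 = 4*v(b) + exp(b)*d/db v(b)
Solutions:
 v(b) = C1*exp(4*exp(-b))


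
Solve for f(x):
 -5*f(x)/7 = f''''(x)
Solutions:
 f(x) = (C1*sin(sqrt(2)*5^(1/4)*7^(3/4)*x/14) + C2*cos(sqrt(2)*5^(1/4)*7^(3/4)*x/14))*exp(-sqrt(2)*5^(1/4)*7^(3/4)*x/14) + (C3*sin(sqrt(2)*5^(1/4)*7^(3/4)*x/14) + C4*cos(sqrt(2)*5^(1/4)*7^(3/4)*x/14))*exp(sqrt(2)*5^(1/4)*7^(3/4)*x/14)


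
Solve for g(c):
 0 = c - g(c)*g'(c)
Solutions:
 g(c) = -sqrt(C1 + c^2)
 g(c) = sqrt(C1 + c^2)


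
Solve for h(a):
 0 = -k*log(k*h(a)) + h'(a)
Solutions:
 li(k*h(a))/k = C1 + a*k


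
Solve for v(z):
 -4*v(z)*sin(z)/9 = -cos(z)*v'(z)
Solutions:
 v(z) = C1/cos(z)^(4/9)


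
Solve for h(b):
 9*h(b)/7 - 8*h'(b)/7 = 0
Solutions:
 h(b) = C1*exp(9*b/8)


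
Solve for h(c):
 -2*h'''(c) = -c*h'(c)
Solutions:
 h(c) = C1 + Integral(C2*airyai(2^(2/3)*c/2) + C3*airybi(2^(2/3)*c/2), c)


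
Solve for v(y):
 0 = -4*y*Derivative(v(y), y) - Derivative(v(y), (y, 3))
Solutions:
 v(y) = C1 + Integral(C2*airyai(-2^(2/3)*y) + C3*airybi(-2^(2/3)*y), y)


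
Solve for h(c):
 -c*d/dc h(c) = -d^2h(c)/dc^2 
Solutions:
 h(c) = C1 + C2*erfi(sqrt(2)*c/2)


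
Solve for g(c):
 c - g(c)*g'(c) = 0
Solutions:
 g(c) = -sqrt(C1 + c^2)
 g(c) = sqrt(C1 + c^2)


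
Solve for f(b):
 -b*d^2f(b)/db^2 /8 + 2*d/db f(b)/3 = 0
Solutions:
 f(b) = C1 + C2*b^(19/3)


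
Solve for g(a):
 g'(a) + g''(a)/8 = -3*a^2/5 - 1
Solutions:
 g(a) = C1 + C2*exp(-8*a) - a^3/5 + 3*a^2/40 - 163*a/160


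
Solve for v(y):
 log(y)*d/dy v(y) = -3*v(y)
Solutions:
 v(y) = C1*exp(-3*li(y))


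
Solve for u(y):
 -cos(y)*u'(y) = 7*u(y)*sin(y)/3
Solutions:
 u(y) = C1*cos(y)^(7/3)


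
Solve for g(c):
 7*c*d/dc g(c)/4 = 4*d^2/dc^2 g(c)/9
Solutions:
 g(c) = C1 + C2*erfi(3*sqrt(14)*c/8)


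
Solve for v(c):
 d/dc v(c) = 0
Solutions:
 v(c) = C1


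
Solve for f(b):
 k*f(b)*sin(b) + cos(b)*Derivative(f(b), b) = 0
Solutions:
 f(b) = C1*exp(k*log(cos(b)))


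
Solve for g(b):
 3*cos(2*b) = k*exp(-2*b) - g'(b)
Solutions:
 g(b) = C1 - k*exp(-2*b)/2 - 3*sin(2*b)/2


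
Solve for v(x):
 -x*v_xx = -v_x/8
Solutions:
 v(x) = C1 + C2*x^(9/8)


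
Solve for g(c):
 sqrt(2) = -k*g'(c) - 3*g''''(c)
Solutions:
 g(c) = C1 + C2*exp(3^(2/3)*c*(-k)^(1/3)/3) + C3*exp(c*(-k)^(1/3)*(-3^(2/3) + 3*3^(1/6)*I)/6) + C4*exp(-c*(-k)^(1/3)*(3^(2/3) + 3*3^(1/6)*I)/6) - sqrt(2)*c/k


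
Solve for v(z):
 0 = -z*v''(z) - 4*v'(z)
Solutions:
 v(z) = C1 + C2/z^3


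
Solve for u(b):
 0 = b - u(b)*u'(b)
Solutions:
 u(b) = -sqrt(C1 + b^2)
 u(b) = sqrt(C1 + b^2)


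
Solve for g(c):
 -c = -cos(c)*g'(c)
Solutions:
 g(c) = C1 + Integral(c/cos(c), c)


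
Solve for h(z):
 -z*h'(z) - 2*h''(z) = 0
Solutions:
 h(z) = C1 + C2*erf(z/2)


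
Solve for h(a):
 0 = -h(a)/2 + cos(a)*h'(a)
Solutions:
 h(a) = C1*(sin(a) + 1)^(1/4)/(sin(a) - 1)^(1/4)


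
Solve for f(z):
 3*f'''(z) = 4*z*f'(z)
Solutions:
 f(z) = C1 + Integral(C2*airyai(6^(2/3)*z/3) + C3*airybi(6^(2/3)*z/3), z)


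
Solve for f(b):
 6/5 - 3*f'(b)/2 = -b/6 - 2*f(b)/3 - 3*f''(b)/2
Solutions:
 f(b) = -b/4 + (C1*sin(sqrt(7)*b/6) + C2*cos(sqrt(7)*b/6))*exp(b/2) - 189/80


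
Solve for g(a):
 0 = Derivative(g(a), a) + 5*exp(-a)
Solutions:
 g(a) = C1 + 5*exp(-a)


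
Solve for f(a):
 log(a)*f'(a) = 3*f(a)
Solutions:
 f(a) = C1*exp(3*li(a))


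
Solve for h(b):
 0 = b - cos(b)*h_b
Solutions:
 h(b) = C1 + Integral(b/cos(b), b)


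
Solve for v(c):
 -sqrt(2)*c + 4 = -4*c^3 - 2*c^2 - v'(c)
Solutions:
 v(c) = C1 - c^4 - 2*c^3/3 + sqrt(2)*c^2/2 - 4*c


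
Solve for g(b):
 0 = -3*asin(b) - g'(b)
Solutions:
 g(b) = C1 - 3*b*asin(b) - 3*sqrt(1 - b^2)


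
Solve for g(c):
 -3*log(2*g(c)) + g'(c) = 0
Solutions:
 -Integral(1/(log(_y) + log(2)), (_y, g(c)))/3 = C1 - c


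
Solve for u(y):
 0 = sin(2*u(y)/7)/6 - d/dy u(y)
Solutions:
 -y/6 + 7*log(cos(2*u(y)/7) - 1)/4 - 7*log(cos(2*u(y)/7) + 1)/4 = C1


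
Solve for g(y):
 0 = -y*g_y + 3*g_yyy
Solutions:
 g(y) = C1 + Integral(C2*airyai(3^(2/3)*y/3) + C3*airybi(3^(2/3)*y/3), y)


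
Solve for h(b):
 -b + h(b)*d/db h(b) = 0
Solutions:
 h(b) = -sqrt(C1 + b^2)
 h(b) = sqrt(C1 + b^2)


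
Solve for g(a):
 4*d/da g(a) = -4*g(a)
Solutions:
 g(a) = C1*exp(-a)


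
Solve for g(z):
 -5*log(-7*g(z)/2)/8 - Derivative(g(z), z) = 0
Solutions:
 8*Integral(1/(log(-_y) - log(2) + log(7)), (_y, g(z)))/5 = C1 - z


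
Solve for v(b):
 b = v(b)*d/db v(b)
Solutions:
 v(b) = -sqrt(C1 + b^2)
 v(b) = sqrt(C1 + b^2)


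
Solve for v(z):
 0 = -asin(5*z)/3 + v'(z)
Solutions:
 v(z) = C1 + z*asin(5*z)/3 + sqrt(1 - 25*z^2)/15


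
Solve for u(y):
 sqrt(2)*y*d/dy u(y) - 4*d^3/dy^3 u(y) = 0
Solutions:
 u(y) = C1 + Integral(C2*airyai(sqrt(2)*y/2) + C3*airybi(sqrt(2)*y/2), y)


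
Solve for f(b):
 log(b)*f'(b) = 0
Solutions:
 f(b) = C1


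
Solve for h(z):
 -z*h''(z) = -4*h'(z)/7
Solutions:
 h(z) = C1 + C2*z^(11/7)


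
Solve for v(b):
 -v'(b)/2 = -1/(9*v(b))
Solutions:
 v(b) = -sqrt(C1 + 4*b)/3
 v(b) = sqrt(C1 + 4*b)/3


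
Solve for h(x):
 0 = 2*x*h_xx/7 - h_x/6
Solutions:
 h(x) = C1 + C2*x^(19/12)


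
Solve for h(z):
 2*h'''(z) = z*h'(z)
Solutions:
 h(z) = C1 + Integral(C2*airyai(2^(2/3)*z/2) + C3*airybi(2^(2/3)*z/2), z)


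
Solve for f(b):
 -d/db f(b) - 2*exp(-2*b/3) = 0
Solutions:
 f(b) = C1 + 3*exp(-2*b/3)


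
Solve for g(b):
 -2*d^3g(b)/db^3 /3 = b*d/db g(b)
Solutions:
 g(b) = C1 + Integral(C2*airyai(-2^(2/3)*3^(1/3)*b/2) + C3*airybi(-2^(2/3)*3^(1/3)*b/2), b)


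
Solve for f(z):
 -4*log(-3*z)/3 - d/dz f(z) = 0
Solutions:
 f(z) = C1 - 4*z*log(-z)/3 + 4*z*(1 - log(3))/3


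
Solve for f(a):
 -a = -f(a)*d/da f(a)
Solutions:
 f(a) = -sqrt(C1 + a^2)
 f(a) = sqrt(C1 + a^2)


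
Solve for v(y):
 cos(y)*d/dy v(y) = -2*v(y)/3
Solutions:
 v(y) = C1*(sin(y) - 1)^(1/3)/(sin(y) + 1)^(1/3)


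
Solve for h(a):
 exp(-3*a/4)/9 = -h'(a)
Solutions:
 h(a) = C1 + 4*exp(-3*a/4)/27


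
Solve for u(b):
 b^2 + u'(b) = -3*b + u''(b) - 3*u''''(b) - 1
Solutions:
 u(b) = C1 + C2*exp(2^(1/3)*b*(2/(sqrt(77) + 9)^(1/3) + 2^(1/3)*(sqrt(77) + 9)^(1/3))/12)*sin(2^(1/3)*sqrt(3)*b*(-2^(1/3)*(sqrt(77) + 9)^(1/3) + 2/(sqrt(77) + 9)^(1/3))/12) + C3*exp(2^(1/3)*b*(2/(sqrt(77) + 9)^(1/3) + 2^(1/3)*(sqrt(77) + 9)^(1/3))/12)*cos(2^(1/3)*sqrt(3)*b*(-2^(1/3)*(sqrt(77) + 9)^(1/3) + 2/(sqrt(77) + 9)^(1/3))/12) + C4*exp(-2^(1/3)*b*(2/(sqrt(77) + 9)^(1/3) + 2^(1/3)*(sqrt(77) + 9)^(1/3))/6) - b^3/3 - 5*b^2/2 - 6*b


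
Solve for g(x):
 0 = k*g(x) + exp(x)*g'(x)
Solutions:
 g(x) = C1*exp(k*exp(-x))


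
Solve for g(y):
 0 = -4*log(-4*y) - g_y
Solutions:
 g(y) = C1 - 4*y*log(-y) + 4*y*(1 - 2*log(2))


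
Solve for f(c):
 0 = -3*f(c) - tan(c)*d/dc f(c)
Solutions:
 f(c) = C1/sin(c)^3


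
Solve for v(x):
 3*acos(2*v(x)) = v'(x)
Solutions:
 Integral(1/acos(2*_y), (_y, v(x))) = C1 + 3*x


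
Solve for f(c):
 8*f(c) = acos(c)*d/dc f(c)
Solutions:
 f(c) = C1*exp(8*Integral(1/acos(c), c))


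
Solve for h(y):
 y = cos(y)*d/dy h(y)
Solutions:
 h(y) = C1 + Integral(y/cos(y), y)


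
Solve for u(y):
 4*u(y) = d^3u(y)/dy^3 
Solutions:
 u(y) = C3*exp(2^(2/3)*y) + (C1*sin(2^(2/3)*sqrt(3)*y/2) + C2*cos(2^(2/3)*sqrt(3)*y/2))*exp(-2^(2/3)*y/2)


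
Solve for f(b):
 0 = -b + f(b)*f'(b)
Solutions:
 f(b) = -sqrt(C1 + b^2)
 f(b) = sqrt(C1 + b^2)


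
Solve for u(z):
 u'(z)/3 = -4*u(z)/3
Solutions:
 u(z) = C1*exp(-4*z)


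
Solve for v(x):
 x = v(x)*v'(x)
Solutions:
 v(x) = -sqrt(C1 + x^2)
 v(x) = sqrt(C1 + x^2)


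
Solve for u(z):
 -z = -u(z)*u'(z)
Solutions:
 u(z) = -sqrt(C1 + z^2)
 u(z) = sqrt(C1 + z^2)


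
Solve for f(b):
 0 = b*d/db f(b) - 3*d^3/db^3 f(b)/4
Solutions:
 f(b) = C1 + Integral(C2*airyai(6^(2/3)*b/3) + C3*airybi(6^(2/3)*b/3), b)


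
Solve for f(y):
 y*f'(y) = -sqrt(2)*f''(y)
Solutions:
 f(y) = C1 + C2*erf(2^(1/4)*y/2)


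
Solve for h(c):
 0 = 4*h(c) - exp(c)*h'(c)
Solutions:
 h(c) = C1*exp(-4*exp(-c))


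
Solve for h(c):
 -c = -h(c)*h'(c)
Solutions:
 h(c) = -sqrt(C1 + c^2)
 h(c) = sqrt(C1 + c^2)


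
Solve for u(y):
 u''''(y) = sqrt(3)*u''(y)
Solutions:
 u(y) = C1 + C2*y + C3*exp(-3^(1/4)*y) + C4*exp(3^(1/4)*y)


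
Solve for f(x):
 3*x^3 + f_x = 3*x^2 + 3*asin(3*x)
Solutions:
 f(x) = C1 - 3*x^4/4 + x^3 + 3*x*asin(3*x) + sqrt(1 - 9*x^2)


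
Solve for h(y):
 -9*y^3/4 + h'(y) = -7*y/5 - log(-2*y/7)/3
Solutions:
 h(y) = C1 + 9*y^4/16 - 7*y^2/10 - y*log(-y)/3 + y*(-log(2) + 1 + log(7))/3


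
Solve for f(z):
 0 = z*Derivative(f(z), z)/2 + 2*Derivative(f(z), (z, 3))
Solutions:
 f(z) = C1 + Integral(C2*airyai(-2^(1/3)*z/2) + C3*airybi(-2^(1/3)*z/2), z)


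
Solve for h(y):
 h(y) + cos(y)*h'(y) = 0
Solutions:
 h(y) = C1*sqrt(sin(y) - 1)/sqrt(sin(y) + 1)


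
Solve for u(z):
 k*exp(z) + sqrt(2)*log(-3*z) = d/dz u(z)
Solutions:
 u(z) = C1 + k*exp(z) + sqrt(2)*z*log(-z) + sqrt(2)*z*(-1 + log(3))


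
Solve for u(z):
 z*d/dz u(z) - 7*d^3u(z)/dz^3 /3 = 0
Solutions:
 u(z) = C1 + Integral(C2*airyai(3^(1/3)*7^(2/3)*z/7) + C3*airybi(3^(1/3)*7^(2/3)*z/7), z)


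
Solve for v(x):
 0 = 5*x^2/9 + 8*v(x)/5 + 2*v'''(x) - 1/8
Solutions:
 v(x) = C3*exp(-10^(2/3)*x/5) - 25*x^2/72 + (C1*sin(10^(2/3)*sqrt(3)*x/10) + C2*cos(10^(2/3)*sqrt(3)*x/10))*exp(10^(2/3)*x/10) + 5/64


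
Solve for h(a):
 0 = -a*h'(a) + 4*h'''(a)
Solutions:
 h(a) = C1 + Integral(C2*airyai(2^(1/3)*a/2) + C3*airybi(2^(1/3)*a/2), a)


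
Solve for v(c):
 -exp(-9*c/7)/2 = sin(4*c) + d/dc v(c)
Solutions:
 v(c) = C1 + cos(4*c)/4 + 7*exp(-9*c/7)/18


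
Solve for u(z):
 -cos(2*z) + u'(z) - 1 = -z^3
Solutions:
 u(z) = C1 - z^4/4 + z + sin(2*z)/2


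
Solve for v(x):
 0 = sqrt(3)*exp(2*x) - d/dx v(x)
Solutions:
 v(x) = C1 + sqrt(3)*exp(2*x)/2


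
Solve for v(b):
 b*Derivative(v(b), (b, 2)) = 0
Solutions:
 v(b) = C1 + C2*b


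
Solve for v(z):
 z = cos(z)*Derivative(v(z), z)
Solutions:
 v(z) = C1 + Integral(z/cos(z), z)


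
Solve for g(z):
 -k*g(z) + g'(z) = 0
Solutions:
 g(z) = C1*exp(k*z)


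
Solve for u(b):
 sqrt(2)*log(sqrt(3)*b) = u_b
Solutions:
 u(b) = C1 + sqrt(2)*b*log(b) - sqrt(2)*b + sqrt(2)*b*log(3)/2


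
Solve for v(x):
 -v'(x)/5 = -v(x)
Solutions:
 v(x) = C1*exp(5*x)


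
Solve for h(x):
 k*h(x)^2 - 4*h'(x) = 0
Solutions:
 h(x) = -4/(C1 + k*x)


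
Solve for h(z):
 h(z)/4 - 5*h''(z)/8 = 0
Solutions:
 h(z) = C1*exp(-sqrt(10)*z/5) + C2*exp(sqrt(10)*z/5)


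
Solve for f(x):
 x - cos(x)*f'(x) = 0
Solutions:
 f(x) = C1 + Integral(x/cos(x), x)


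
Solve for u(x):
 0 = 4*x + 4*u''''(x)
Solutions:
 u(x) = C1 + C2*x + C3*x^2 + C4*x^3 - x^5/120


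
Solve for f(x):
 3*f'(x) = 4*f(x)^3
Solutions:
 f(x) = -sqrt(6)*sqrt(-1/(C1 + 4*x))/2
 f(x) = sqrt(6)*sqrt(-1/(C1 + 4*x))/2


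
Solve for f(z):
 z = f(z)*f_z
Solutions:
 f(z) = -sqrt(C1 + z^2)
 f(z) = sqrt(C1 + z^2)


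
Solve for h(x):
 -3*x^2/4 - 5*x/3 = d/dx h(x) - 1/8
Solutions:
 h(x) = C1 - x^3/4 - 5*x^2/6 + x/8


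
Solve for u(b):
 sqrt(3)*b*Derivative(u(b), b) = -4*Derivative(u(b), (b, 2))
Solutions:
 u(b) = C1 + C2*erf(sqrt(2)*3^(1/4)*b/4)


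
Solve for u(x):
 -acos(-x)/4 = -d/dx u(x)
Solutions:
 u(x) = C1 + x*acos(-x)/4 + sqrt(1 - x^2)/4


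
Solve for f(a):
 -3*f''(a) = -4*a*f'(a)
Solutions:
 f(a) = C1 + C2*erfi(sqrt(6)*a/3)


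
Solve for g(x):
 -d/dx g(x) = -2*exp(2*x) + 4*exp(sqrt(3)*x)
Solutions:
 g(x) = C1 + exp(2*x) - 4*sqrt(3)*exp(sqrt(3)*x)/3


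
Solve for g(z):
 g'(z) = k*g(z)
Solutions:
 g(z) = C1*exp(k*z)


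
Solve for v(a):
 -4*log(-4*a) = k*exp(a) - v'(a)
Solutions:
 v(a) = C1 + 4*a*log(-a) + 4*a*(-1 + 2*log(2)) + k*exp(a)


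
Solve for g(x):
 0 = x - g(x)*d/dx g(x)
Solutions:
 g(x) = -sqrt(C1 + x^2)
 g(x) = sqrt(C1 + x^2)


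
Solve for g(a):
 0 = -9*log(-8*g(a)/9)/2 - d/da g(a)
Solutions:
 2*Integral(1/(log(-_y) - 2*log(3) + 3*log(2)), (_y, g(a)))/9 = C1 - a


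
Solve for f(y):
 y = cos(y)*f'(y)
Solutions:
 f(y) = C1 + Integral(y/cos(y), y)


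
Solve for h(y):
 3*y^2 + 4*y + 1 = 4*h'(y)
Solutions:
 h(y) = C1 + y^3/4 + y^2/2 + y/4


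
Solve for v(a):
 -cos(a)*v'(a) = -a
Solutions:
 v(a) = C1 + Integral(a/cos(a), a)


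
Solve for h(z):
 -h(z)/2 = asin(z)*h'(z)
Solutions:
 h(z) = C1*exp(-Integral(1/asin(z), z)/2)


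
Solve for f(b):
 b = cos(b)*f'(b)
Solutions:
 f(b) = C1 + Integral(b/cos(b), b)


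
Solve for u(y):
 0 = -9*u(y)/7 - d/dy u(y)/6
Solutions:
 u(y) = C1*exp(-54*y/7)


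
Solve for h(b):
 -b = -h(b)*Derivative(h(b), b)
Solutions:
 h(b) = -sqrt(C1 + b^2)
 h(b) = sqrt(C1 + b^2)


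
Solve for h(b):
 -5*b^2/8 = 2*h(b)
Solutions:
 h(b) = -5*b^2/16


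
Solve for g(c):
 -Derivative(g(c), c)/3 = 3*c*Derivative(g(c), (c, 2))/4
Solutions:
 g(c) = C1 + C2*c^(5/9)


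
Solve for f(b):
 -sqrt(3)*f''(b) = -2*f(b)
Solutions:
 f(b) = C1*exp(-sqrt(2)*3^(3/4)*b/3) + C2*exp(sqrt(2)*3^(3/4)*b/3)


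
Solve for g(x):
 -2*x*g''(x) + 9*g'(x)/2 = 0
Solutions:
 g(x) = C1 + C2*x^(13/4)


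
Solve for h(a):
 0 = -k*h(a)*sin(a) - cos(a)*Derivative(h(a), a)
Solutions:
 h(a) = C1*exp(k*log(cos(a)))


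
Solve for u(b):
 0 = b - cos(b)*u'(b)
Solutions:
 u(b) = C1 + Integral(b/cos(b), b)


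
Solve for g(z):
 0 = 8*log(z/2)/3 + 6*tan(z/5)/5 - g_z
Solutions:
 g(z) = C1 + 8*z*log(z)/3 - 8*z/3 - 8*z*log(2)/3 - 6*log(cos(z/5))


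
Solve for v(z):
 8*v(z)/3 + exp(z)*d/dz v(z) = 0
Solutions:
 v(z) = C1*exp(8*exp(-z)/3)


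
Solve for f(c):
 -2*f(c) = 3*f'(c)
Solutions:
 f(c) = C1*exp(-2*c/3)


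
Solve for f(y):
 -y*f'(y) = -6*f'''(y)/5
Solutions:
 f(y) = C1 + Integral(C2*airyai(5^(1/3)*6^(2/3)*y/6) + C3*airybi(5^(1/3)*6^(2/3)*y/6), y)


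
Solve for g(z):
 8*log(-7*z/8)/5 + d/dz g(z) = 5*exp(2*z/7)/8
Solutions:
 g(z) = C1 - 8*z*log(-z)/5 + 8*z*(-log(7) + 1 + 3*log(2))/5 + 35*exp(2*z/7)/16


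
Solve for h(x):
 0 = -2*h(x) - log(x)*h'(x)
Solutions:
 h(x) = C1*exp(-2*li(x))


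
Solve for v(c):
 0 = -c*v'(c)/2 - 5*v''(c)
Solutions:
 v(c) = C1 + C2*erf(sqrt(5)*c/10)


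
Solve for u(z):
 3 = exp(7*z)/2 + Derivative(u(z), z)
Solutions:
 u(z) = C1 + 3*z - exp(7*z)/14


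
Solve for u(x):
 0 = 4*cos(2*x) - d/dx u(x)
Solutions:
 u(x) = C1 + 2*sin(2*x)


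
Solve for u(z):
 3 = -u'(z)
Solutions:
 u(z) = C1 - 3*z


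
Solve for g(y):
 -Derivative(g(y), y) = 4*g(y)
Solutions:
 g(y) = C1*exp(-4*y)


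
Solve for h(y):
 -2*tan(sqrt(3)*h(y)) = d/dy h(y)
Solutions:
 h(y) = sqrt(3)*(pi - asin(C1*exp(-2*sqrt(3)*y)))/3
 h(y) = sqrt(3)*asin(C1*exp(-2*sqrt(3)*y))/3


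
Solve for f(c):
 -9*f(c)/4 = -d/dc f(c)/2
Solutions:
 f(c) = C1*exp(9*c/2)


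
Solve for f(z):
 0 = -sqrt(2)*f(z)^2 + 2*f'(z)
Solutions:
 f(z) = -2/(C1 + sqrt(2)*z)


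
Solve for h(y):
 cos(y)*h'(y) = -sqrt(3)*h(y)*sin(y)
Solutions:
 h(y) = C1*cos(y)^(sqrt(3))


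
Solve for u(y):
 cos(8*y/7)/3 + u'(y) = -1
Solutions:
 u(y) = C1 - y - 7*sin(8*y/7)/24


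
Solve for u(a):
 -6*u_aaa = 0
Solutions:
 u(a) = C1 + C2*a + C3*a^2


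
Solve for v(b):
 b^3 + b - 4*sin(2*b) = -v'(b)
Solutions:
 v(b) = C1 - b^4/4 - b^2/2 - 2*cos(2*b)


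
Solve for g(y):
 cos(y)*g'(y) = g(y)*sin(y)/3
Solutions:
 g(y) = C1/cos(y)^(1/3)


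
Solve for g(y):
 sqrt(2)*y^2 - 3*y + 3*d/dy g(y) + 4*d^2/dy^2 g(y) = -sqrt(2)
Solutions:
 g(y) = C1 + C2*exp(-3*y/4) - sqrt(2)*y^3/9 + y^2/2 + 4*sqrt(2)*y^2/9 - 41*sqrt(2)*y/27 - 4*y/3


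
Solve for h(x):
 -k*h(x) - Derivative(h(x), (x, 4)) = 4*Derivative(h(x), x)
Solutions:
 h(x) = C1*exp(x*Piecewise((-sqrt(2)*sqrt(-(-2)^(1/3))/2 + sqrt(2*(-2)^(1/3) + 4*sqrt(2)/sqrt(-(-2)^(1/3)))/2, Eq(k, 0)), (-sqrt(2*k/(3*(sqrt(1 - k^3/27) + 1)^(1/3)) + 2*(sqrt(1 - k^3/27) + 1)^(1/3))/2 + sqrt(-2*k/(3*(sqrt(1 - k^3/27) + 1)^(1/3)) - 2*(sqrt(1 - k^3/27) + 1)^(1/3) + 8/sqrt(2*k/(3*(sqrt(1 - k^3/27) + 1)^(1/3)) + 2*(sqrt(1 - k^3/27) + 1)^(1/3)))/2, True))) + C2*exp(x*Piecewise((sqrt(2)*sqrt(-(-2)^(1/3))/2 - sqrt(-4*sqrt(2)/sqrt(-(-2)^(1/3)) + 2*(-2)^(1/3))/2, Eq(k, 0)), (sqrt(2*k/(3*(sqrt(1 - k^3/27) + 1)^(1/3)) + 2*(sqrt(1 - k^3/27) + 1)^(1/3))/2 - sqrt(-2*k/(3*(sqrt(1 - k^3/27) + 1)^(1/3)) - 2*(sqrt(1 - k^3/27) + 1)^(1/3) - 8/sqrt(2*k/(3*(sqrt(1 - k^3/27) + 1)^(1/3)) + 2*(sqrt(1 - k^3/27) + 1)^(1/3)))/2, True))) + C3*exp(x*Piecewise((-sqrt(2*(-2)^(1/3) + 4*sqrt(2)/sqrt(-(-2)^(1/3)))/2 - sqrt(2)*sqrt(-(-2)^(1/3))/2, Eq(k, 0)), (-sqrt(2*k/(3*(sqrt(1 - k^3/27) + 1)^(1/3)) + 2*(sqrt(1 - k^3/27) + 1)^(1/3))/2 - sqrt(-2*k/(3*(sqrt(1 - k^3/27) + 1)^(1/3)) - 2*(sqrt(1 - k^3/27) + 1)^(1/3) + 8/sqrt(2*k/(3*(sqrt(1 - k^3/27) + 1)^(1/3)) + 2*(sqrt(1 - k^3/27) + 1)^(1/3)))/2, True))) + C4*exp(x*Piecewise((sqrt(-4*sqrt(2)/sqrt(-(-2)^(1/3)) + 2*(-2)^(1/3))/2 + sqrt(2)*sqrt(-(-2)^(1/3))/2, Eq(k, 0)), (sqrt(2*k/(3*(sqrt(1 - k^3/27) + 1)^(1/3)) + 2*(sqrt(1 - k^3/27) + 1)^(1/3))/2 + sqrt(-2*k/(3*(sqrt(1 - k^3/27) + 1)^(1/3)) - 2*(sqrt(1 - k^3/27) + 1)^(1/3) - 8/sqrt(2*k/(3*(sqrt(1 - k^3/27) + 1)^(1/3)) + 2*(sqrt(1 - k^3/27) + 1)^(1/3)))/2, True)))


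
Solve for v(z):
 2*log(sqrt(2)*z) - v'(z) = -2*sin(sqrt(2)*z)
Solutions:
 v(z) = C1 + 2*z*log(z) - 2*z + z*log(2) - sqrt(2)*cos(sqrt(2)*z)


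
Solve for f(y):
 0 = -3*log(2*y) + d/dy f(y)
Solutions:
 f(y) = C1 + 3*y*log(y) - 3*y + y*log(8)


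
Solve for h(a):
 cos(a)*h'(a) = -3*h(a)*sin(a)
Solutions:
 h(a) = C1*cos(a)^3


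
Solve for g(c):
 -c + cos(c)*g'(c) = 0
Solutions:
 g(c) = C1 + Integral(c/cos(c), c)


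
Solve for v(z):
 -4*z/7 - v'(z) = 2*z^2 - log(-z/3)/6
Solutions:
 v(z) = C1 - 2*z^3/3 - 2*z^2/7 + z*log(-z)/6 + z*(-log(3) - 1)/6


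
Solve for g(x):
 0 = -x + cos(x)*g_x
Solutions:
 g(x) = C1 + Integral(x/cos(x), x)


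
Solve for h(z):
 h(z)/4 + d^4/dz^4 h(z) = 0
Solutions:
 h(z) = (C1*sin(z/2) + C2*cos(z/2))*exp(-z/2) + (C3*sin(z/2) + C4*cos(z/2))*exp(z/2)


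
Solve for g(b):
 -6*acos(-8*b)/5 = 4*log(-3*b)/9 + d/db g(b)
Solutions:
 g(b) = C1 - 4*b*log(-b)/9 - 6*b*acos(-8*b)/5 - 4*b*log(3)/9 + 4*b/9 - 3*sqrt(1 - 64*b^2)/20


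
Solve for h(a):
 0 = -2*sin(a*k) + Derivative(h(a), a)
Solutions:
 h(a) = C1 - 2*cos(a*k)/k


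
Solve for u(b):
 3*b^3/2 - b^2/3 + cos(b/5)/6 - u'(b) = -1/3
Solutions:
 u(b) = C1 + 3*b^4/8 - b^3/9 + b/3 + 5*sin(b/5)/6


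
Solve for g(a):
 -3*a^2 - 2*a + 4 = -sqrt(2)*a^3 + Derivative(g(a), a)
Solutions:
 g(a) = C1 + sqrt(2)*a^4/4 - a^3 - a^2 + 4*a


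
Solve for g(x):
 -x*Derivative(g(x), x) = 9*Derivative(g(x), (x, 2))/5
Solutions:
 g(x) = C1 + C2*erf(sqrt(10)*x/6)


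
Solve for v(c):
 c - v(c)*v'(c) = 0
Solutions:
 v(c) = -sqrt(C1 + c^2)
 v(c) = sqrt(C1 + c^2)


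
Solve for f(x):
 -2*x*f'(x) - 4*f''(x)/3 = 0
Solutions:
 f(x) = C1 + C2*erf(sqrt(3)*x/2)


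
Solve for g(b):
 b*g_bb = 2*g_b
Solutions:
 g(b) = C1 + C2*b^3


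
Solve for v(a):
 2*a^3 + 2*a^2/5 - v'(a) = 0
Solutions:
 v(a) = C1 + a^4/2 + 2*a^3/15


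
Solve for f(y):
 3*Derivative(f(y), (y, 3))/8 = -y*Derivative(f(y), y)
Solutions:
 f(y) = C1 + Integral(C2*airyai(-2*3^(2/3)*y/3) + C3*airybi(-2*3^(2/3)*y/3), y)


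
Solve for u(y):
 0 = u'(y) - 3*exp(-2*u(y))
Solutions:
 u(y) = log(-sqrt(C1 + 6*y))
 u(y) = log(C1 + 6*y)/2


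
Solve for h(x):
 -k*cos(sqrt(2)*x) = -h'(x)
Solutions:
 h(x) = C1 + sqrt(2)*k*sin(sqrt(2)*x)/2


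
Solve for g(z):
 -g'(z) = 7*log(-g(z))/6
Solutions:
 -li(-g(z)) = C1 - 7*z/6


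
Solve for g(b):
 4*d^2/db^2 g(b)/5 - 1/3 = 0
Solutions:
 g(b) = C1 + C2*b + 5*b^2/24


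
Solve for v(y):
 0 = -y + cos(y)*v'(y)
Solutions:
 v(y) = C1 + Integral(y/cos(y), y)


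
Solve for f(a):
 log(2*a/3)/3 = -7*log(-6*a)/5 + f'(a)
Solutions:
 f(a) = C1 + 26*a*log(a)/15 + a*(-26/15 + log(6144)/15 + log(6) + 7*I*pi/5)


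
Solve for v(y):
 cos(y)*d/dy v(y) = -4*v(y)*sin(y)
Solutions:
 v(y) = C1*cos(y)^4


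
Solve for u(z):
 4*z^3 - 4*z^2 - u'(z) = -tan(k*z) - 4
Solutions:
 u(z) = C1 + z^4 - 4*z^3/3 + 4*z + Piecewise((-log(cos(k*z))/k, Ne(k, 0)), (0, True))


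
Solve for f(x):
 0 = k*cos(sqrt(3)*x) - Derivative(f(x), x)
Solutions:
 f(x) = C1 + sqrt(3)*k*sin(sqrt(3)*x)/3


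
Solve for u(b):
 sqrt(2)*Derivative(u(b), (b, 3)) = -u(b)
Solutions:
 u(b) = C3*exp(-2^(5/6)*b/2) + (C1*sin(2^(5/6)*sqrt(3)*b/4) + C2*cos(2^(5/6)*sqrt(3)*b/4))*exp(2^(5/6)*b/4)


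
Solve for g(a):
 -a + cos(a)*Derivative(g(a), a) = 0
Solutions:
 g(a) = C1 + Integral(a/cos(a), a)


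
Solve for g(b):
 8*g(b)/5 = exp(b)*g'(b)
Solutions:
 g(b) = C1*exp(-8*exp(-b)/5)


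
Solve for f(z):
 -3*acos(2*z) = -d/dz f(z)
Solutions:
 f(z) = C1 + 3*z*acos(2*z) - 3*sqrt(1 - 4*z^2)/2


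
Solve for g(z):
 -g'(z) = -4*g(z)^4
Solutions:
 g(z) = (-1/(C1 + 12*z))^(1/3)
 g(z) = (-1/(C1 + 4*z))^(1/3)*(-3^(2/3) - 3*3^(1/6)*I)/6
 g(z) = (-1/(C1 + 4*z))^(1/3)*(-3^(2/3) + 3*3^(1/6)*I)/6


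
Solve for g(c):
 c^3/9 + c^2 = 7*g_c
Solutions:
 g(c) = C1 + c^4/252 + c^3/21


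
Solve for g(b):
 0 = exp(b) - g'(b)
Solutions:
 g(b) = C1 + exp(b)


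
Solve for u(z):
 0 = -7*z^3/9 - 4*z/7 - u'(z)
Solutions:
 u(z) = C1 - 7*z^4/36 - 2*z^2/7


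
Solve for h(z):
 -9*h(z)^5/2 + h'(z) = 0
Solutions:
 h(z) = -(-1/(C1 + 18*z))^(1/4)
 h(z) = (-1/(C1 + 18*z))^(1/4)
 h(z) = -I*(-1/(C1 + 18*z))^(1/4)
 h(z) = I*(-1/(C1 + 18*z))^(1/4)


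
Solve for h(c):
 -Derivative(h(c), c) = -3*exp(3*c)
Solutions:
 h(c) = C1 + exp(3*c)


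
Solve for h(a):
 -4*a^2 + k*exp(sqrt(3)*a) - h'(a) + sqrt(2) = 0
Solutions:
 h(a) = C1 - 4*a^3/3 + sqrt(2)*a + sqrt(3)*k*exp(sqrt(3)*a)/3


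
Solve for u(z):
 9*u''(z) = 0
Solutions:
 u(z) = C1 + C2*z


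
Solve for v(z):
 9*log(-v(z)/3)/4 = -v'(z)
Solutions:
 4*Integral(1/(log(-_y) - log(3)), (_y, v(z)))/9 = C1 - z


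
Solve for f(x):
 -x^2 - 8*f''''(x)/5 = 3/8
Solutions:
 f(x) = C1 + C2*x + C3*x^2 + C4*x^3 - x^6/576 - 5*x^4/512


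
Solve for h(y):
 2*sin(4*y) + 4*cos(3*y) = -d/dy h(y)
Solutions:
 h(y) = C1 - 4*sin(3*y)/3 + cos(4*y)/2


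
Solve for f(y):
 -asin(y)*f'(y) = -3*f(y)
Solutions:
 f(y) = C1*exp(3*Integral(1/asin(y), y))


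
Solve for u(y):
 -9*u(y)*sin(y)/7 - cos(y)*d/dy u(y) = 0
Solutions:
 u(y) = C1*cos(y)^(9/7)


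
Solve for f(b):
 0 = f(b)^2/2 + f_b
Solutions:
 f(b) = 2/(C1 + b)


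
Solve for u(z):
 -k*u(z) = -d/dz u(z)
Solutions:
 u(z) = C1*exp(k*z)


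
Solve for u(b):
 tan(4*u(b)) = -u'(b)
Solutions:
 u(b) = -asin(C1*exp(-4*b))/4 + pi/4
 u(b) = asin(C1*exp(-4*b))/4


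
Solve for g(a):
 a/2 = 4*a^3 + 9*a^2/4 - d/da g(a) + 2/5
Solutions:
 g(a) = C1 + a^4 + 3*a^3/4 - a^2/4 + 2*a/5


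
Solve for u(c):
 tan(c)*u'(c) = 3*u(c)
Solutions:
 u(c) = C1*sin(c)^3


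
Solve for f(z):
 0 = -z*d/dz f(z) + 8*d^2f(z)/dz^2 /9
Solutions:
 f(z) = C1 + C2*erfi(3*z/4)


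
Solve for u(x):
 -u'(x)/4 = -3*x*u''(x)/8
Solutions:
 u(x) = C1 + C2*x^(5/3)


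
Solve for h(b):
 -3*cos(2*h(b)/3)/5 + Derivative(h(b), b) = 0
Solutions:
 -3*b/5 - 3*log(sin(2*h(b)/3) - 1)/4 + 3*log(sin(2*h(b)/3) + 1)/4 = C1


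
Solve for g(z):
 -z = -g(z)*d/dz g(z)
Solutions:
 g(z) = -sqrt(C1 + z^2)
 g(z) = sqrt(C1 + z^2)


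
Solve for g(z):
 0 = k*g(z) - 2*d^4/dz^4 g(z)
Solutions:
 g(z) = C1*exp(-2^(3/4)*k^(1/4)*z/2) + C2*exp(2^(3/4)*k^(1/4)*z/2) + C3*exp(-2^(3/4)*I*k^(1/4)*z/2) + C4*exp(2^(3/4)*I*k^(1/4)*z/2)


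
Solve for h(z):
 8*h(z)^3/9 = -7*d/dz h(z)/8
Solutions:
 h(z) = -3*sqrt(14)*sqrt(-1/(C1 - 64*z))/2
 h(z) = 3*sqrt(14)*sqrt(-1/(C1 - 64*z))/2


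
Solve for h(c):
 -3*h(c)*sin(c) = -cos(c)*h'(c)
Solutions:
 h(c) = C1/cos(c)^3


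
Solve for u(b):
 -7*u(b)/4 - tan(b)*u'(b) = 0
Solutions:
 u(b) = C1/sin(b)^(7/4)


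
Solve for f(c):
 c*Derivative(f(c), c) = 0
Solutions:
 f(c) = C1


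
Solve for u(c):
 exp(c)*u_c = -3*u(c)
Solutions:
 u(c) = C1*exp(3*exp(-c))


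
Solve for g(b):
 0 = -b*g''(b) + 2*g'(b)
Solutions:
 g(b) = C1 + C2*b^3


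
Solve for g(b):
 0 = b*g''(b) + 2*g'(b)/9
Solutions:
 g(b) = C1 + C2*b^(7/9)


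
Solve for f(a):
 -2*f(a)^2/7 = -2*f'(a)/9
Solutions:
 f(a) = -7/(C1 + 9*a)


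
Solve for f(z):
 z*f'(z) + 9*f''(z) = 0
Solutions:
 f(z) = C1 + C2*erf(sqrt(2)*z/6)


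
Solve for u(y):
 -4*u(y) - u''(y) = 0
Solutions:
 u(y) = C1*sin(2*y) + C2*cos(2*y)


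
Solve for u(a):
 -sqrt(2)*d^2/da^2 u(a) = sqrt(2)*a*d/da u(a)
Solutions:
 u(a) = C1 + C2*erf(sqrt(2)*a/2)


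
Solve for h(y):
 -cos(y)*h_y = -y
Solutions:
 h(y) = C1 + Integral(y/cos(y), y)


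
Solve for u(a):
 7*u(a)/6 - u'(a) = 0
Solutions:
 u(a) = C1*exp(7*a/6)


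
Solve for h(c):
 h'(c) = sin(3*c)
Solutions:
 h(c) = C1 - cos(3*c)/3


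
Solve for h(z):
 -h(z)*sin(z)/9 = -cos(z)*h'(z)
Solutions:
 h(z) = C1/cos(z)^(1/9)


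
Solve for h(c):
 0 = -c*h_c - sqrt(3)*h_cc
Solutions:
 h(c) = C1 + C2*erf(sqrt(2)*3^(3/4)*c/6)


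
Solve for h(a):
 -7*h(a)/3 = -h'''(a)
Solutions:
 h(a) = C3*exp(3^(2/3)*7^(1/3)*a/3) + (C1*sin(3^(1/6)*7^(1/3)*a/2) + C2*cos(3^(1/6)*7^(1/3)*a/2))*exp(-3^(2/3)*7^(1/3)*a/6)


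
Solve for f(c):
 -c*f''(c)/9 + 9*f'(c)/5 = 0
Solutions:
 f(c) = C1 + C2*c^(86/5)


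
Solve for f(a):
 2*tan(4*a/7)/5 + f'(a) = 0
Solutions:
 f(a) = C1 + 7*log(cos(4*a/7))/10


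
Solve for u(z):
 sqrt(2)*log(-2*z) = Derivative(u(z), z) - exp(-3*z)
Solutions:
 u(z) = C1 + sqrt(2)*z*log(-z) + sqrt(2)*z*(-1 + log(2)) - exp(-3*z)/3


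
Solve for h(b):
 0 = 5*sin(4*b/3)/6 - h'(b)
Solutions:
 h(b) = C1 - 5*cos(4*b/3)/8


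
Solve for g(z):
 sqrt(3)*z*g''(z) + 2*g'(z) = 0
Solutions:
 g(z) = C1 + C2*z^(1 - 2*sqrt(3)/3)


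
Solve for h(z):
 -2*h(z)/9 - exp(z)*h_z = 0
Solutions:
 h(z) = C1*exp(2*exp(-z)/9)


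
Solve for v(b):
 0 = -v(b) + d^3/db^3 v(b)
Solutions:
 v(b) = C3*exp(b) + (C1*sin(sqrt(3)*b/2) + C2*cos(sqrt(3)*b/2))*exp(-b/2)


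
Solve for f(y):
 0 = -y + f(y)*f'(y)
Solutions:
 f(y) = -sqrt(C1 + y^2)
 f(y) = sqrt(C1 + y^2)


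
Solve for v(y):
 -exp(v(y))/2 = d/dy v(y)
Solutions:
 v(y) = log(1/(C1 + y)) + log(2)


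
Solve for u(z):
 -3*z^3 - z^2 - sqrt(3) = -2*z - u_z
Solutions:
 u(z) = C1 + 3*z^4/4 + z^3/3 - z^2 + sqrt(3)*z


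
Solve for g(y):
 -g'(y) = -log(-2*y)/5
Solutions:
 g(y) = C1 + y*log(-y)/5 + y*(-1 + log(2))/5


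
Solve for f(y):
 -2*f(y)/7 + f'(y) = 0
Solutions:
 f(y) = C1*exp(2*y/7)


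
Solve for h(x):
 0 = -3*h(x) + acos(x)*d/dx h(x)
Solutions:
 h(x) = C1*exp(3*Integral(1/acos(x), x))


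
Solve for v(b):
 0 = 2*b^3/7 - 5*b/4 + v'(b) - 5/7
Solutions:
 v(b) = C1 - b^4/14 + 5*b^2/8 + 5*b/7
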